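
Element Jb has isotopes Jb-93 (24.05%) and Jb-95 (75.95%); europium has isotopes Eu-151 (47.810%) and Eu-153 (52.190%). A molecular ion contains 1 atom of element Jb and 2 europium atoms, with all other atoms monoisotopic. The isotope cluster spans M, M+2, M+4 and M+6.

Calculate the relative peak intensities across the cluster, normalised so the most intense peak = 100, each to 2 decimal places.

Element Jb pattern (n=1): 0.2405 : 0.7595
Europium pattern (n=2): 0.22857961 : 0.49904078 : 0.27237961
Convolve the two distributions (both contribute in 2-u steps):
  M: 0.2405×0.22857961 = 0.054973
  M+2: 0.2405×0.49904078 + 0.7595×0.22857961 = 0.293626
  M+4: 0.2405×0.27237961 + 0.7595×0.49904078 = 0.444529
  M+6: 0.7595×0.27237961 = 0.206872
Scale to base peak (0.444529) = 100: 12.37 : 66.05 : 100.00 : 46.54

12.37 : 66.05 : 100.00 : 46.54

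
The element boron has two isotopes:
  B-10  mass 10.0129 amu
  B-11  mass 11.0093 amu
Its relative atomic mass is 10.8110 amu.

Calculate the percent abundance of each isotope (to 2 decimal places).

Let x be the fractional abundance of B-10; then B-11 has abundance 1 − x.
10.0129·x + 11.0093·(1 − x) = 10.8110
(10.0129 − 11.0093)·x = 10.8110 − 11.0093
x = -0.1983 / -0.9964 = 0.19902 → 19.90% B-10, 80.10% B-11.

B-10: 19.90%, B-11: 80.10%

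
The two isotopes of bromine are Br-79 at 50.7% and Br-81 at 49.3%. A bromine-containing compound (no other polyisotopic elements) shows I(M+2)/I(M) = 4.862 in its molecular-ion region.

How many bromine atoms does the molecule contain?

The M+2/M ratio from n Br atoms is n · q/p = n · 0.493/0.507.
n = 4.862 × 0.507/0.493 = 5.00 ≈ 5

5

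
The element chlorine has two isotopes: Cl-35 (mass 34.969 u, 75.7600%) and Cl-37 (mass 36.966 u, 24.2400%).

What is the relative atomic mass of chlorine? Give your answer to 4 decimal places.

35.4531 u

Average mass = Σ (abundance × isotope mass) = 0.757600 × 34.969 + 0.242400 × 36.966
= 26.49251 + 8.96056 = 35.45307 u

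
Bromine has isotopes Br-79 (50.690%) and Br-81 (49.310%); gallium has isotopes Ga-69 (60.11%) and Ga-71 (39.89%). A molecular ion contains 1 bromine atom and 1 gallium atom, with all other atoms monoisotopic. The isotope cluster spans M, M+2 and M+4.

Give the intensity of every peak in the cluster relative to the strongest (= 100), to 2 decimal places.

Bromine pattern (n=1): 0.5069 : 0.4931
Gallium pattern (n=1): 0.6011 : 0.3989
Convolve the two distributions (both contribute in 2-u steps):
  M: 0.5069×0.6011 = 0.304698
  M+2: 0.5069×0.3989 + 0.4931×0.6011 = 0.498605
  M+4: 0.4931×0.3989 = 0.196698
Scale to base peak (0.498605) = 100: 61.11 : 100.00 : 39.45

61.11 : 100.00 : 39.45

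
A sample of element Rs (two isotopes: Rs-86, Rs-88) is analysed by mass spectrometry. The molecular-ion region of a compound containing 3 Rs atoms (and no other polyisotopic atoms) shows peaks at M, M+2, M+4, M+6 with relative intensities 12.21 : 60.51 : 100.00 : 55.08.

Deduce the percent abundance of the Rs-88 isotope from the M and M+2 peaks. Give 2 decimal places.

62.29%

Write p for the Rs-86 fraction. I(M+2)/I(M) = [C(3,1)·p^2·(1−p)] / p^3 = 3·(1−p)/p = 60.51/12.21 = 4.9558
(1−p)/p = 4.9558/3 = 1.6519  ⇒  p = 1/(1 + 1.6519) = 0.3771
Rs-86: 37.71%, Rs-88: 62.29%.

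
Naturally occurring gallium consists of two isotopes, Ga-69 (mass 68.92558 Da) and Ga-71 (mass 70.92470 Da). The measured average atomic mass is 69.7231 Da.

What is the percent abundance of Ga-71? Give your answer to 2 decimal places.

39.89%

Writing the weighted mean with unknown fraction x of Ga-69:
68.92558·x + 70.92470·(1 − x) = 69.7231
(68.92558 − 70.92470)·x = 69.7231 − 70.92470
x = -1.20160 / -1.99912 = 0.60106 → 60.11% Ga-69, 39.89% Ga-71.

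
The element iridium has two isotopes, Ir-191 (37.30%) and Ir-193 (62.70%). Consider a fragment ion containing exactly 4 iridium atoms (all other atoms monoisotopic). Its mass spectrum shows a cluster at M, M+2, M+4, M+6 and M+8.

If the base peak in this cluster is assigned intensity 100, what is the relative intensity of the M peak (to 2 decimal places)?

(0.3730 + 0.6270)^4 gives M 0.0194, M+2 0.1302, M+4 0.3282, M+6 0.3678, M+8 0.1546; the largest is M+6.
P(M+6) = C(4,3) × 0.3730^1 × 0.6270^3 = 4 × 0.3730 × 0.24649188 = 0.367766 (base)
P(M) = C(4,0) × 0.3730^4 × 0.6270^0 = 1 × 0.01935688 × 1.0000 = 0.019357
Relative intensity = 0.019357 / 0.367766 × 100 = 5.26

5.26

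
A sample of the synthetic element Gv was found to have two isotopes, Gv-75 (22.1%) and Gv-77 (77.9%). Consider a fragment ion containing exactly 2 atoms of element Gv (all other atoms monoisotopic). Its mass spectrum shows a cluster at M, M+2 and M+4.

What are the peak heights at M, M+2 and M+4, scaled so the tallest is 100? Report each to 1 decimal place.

8.0 : 56.7 : 100.0

Each Gv atom is independently Gv-75 (p = 0.221) or Gv-77 (q = 0.779); the cluster is the binomial expansion (p + q)^2.
P(M) = 0.221^2 = 0.048841
P(M+2) = 2 × 0.221^1 × 0.779^1 = 0.344318
P(M+4) = 0.779^2 = 0.606841
The M+4 peak is largest (0.606841); scaling to 100 gives 8.0 : 56.7 : 100.0.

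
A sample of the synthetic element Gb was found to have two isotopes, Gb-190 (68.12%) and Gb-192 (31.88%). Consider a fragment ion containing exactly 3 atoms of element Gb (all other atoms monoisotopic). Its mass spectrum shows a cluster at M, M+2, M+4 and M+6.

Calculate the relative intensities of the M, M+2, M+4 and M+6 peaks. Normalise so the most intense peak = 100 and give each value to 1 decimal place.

71.2 : 100.0 : 46.8 : 7.3

The 3 Gb atoms are independent, so intensities follow the terms of (0.6812 + 0.3188)^3.
P(M) = 0.6812^3 = 0.316100
P(M+2) = 3 × 0.6812^2 × 0.3188^1 = 0.443802
P(M+4) = 3 × 0.6812^1 × 0.3188^2 = 0.207698
P(M+6) = 0.3188^3 = 0.032401
The M+2 peak is largest (0.443802); scaling to 100 gives 71.2 : 100.0 : 46.8 : 7.3.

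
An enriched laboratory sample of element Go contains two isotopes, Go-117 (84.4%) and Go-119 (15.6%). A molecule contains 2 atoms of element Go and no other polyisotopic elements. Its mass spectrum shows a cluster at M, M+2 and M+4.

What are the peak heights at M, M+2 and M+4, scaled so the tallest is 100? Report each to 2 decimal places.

100.00 : 36.97 : 3.42

Each Go atom is independently Go-117 (p = 0.844) or Go-119 (q = 0.156); the cluster is the binomial expansion (p + q)^2.
P(M) = 0.844^2 = 0.712336
P(M+2) = 2 × 0.844^1 × 0.156^1 = 0.263328
P(M+4) = 0.156^2 = 0.024336
The M peak is largest (0.712336); scaling to 100 gives 100.00 : 36.97 : 3.42.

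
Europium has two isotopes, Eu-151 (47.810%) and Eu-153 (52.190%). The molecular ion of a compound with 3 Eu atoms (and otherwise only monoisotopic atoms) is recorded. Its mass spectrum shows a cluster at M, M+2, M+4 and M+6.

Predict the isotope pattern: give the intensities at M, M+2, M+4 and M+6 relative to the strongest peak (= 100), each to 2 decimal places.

27.97 : 91.61 : 100.00 : 36.39

Expanding (0.47810 + 0.52190)^3:
P(M) = 0.47810^3 = 0.109284
P(M+2) = 3 × 0.47810^2 × 0.52190^1 = 0.357887
P(M+4) = 3 × 0.47810^1 × 0.52190^2 = 0.390674
P(M+6) = 0.52190^3 = 0.142155
The M+4 peak is largest (0.390674); scaling to 100 gives 27.97 : 91.61 : 100.00 : 36.39.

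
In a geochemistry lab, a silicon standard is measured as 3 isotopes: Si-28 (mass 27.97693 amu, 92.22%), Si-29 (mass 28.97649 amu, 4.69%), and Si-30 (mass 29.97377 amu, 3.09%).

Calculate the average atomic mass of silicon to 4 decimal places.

Average mass = Σ (abundance × isotope mass) = 0.9222 × 27.97693 + 0.0469 × 28.97649 + 0.0309 × 29.97377
= 25.800325 + 1.358997 + 0.926189 = 28.085511 amu

28.0855 amu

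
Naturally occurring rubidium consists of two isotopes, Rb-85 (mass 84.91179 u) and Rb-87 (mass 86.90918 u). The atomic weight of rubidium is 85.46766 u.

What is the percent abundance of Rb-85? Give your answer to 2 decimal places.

72.17%

Let x be the fractional abundance of Rb-85; then Rb-87 has abundance 1 − x.
84.91179·x + 86.90918·(1 − x) = 85.46766
(84.91179 − 86.90918)·x = 85.46766 − 86.90918
x = -1.44152 / -1.99739 = 0.72170 → 72.17% Rb-85, 27.83% Rb-87.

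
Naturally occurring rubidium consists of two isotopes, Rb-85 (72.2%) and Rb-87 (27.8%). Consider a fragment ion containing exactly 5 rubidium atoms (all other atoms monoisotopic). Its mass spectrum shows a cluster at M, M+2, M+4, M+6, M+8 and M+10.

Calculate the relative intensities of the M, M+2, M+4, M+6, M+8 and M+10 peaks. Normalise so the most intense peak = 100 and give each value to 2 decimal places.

Each Rb atom is independently Rb-85 (p = 0.722) or Rb-87 (q = 0.278); the cluster is the binomial expansion (p + q)^5.
P(M) = 0.722^5 = 0.196194
P(M+2) = 5 × 0.722^4 × 0.278^1 = 0.377714
P(M+4) = 10 × 0.722^3 × 0.278^2 = 0.290872
P(M+6) = 10 × 0.722^2 × 0.278^3 = 0.111998
P(M+8) = 5 × 0.722^1 × 0.278^4 = 0.021562
P(M+10) = 0.278^5 = 0.001660
The M+2 peak is largest (0.377714); scaling to 100 gives 51.94 : 100.00 : 77.01 : 29.65 : 5.71 : 0.44.

51.94 : 100.00 : 77.01 : 29.65 : 5.71 : 0.44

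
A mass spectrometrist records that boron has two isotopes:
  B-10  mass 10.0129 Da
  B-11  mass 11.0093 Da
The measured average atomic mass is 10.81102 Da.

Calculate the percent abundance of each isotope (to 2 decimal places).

B-10: 19.90%, B-11: 80.10%

Let x be the fractional abundance of B-10; then B-11 has abundance 1 − x.
10.0129·x + 11.0093·(1 − x) = 10.81102
(10.0129 − 11.0093)·x = 10.81102 − 11.0093
x = -0.19828 / -0.9964 = 0.19900 → 19.90% B-10, 80.10% B-11.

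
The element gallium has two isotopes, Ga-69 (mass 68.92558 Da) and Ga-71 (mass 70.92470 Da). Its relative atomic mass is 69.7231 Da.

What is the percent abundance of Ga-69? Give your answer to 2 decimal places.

60.11%

Writing the weighted mean with unknown fraction x of Ga-69:
68.92558·x + 70.92470·(1 − x) = 69.7231
(68.92558 − 70.92470)·x = 69.7231 − 70.92470
x = -1.20160 / -1.99912 = 0.60106 → 60.11% Ga-69, 39.89% Ga-71.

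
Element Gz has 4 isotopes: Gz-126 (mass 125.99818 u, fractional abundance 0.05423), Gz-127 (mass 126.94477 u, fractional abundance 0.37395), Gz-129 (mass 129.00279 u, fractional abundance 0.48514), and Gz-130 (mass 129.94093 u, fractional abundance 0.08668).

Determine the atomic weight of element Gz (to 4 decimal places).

The abundance-weighted mean is 0.05423 × 125.99818 + 0.37395 × 126.94477 + 0.48514 × 129.00279 + 0.08668 × 129.94093
= 6.832881 + 47.470997 + 62.584414 + 11.263280 = 128.151572 u

128.1516 u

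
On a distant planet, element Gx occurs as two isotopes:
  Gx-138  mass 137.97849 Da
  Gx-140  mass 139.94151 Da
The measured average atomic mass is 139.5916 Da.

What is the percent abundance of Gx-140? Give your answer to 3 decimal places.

With x = fraction of Gx-138 (so Gx-140 is 1 − x):
137.97849·x + 139.94151·(1 − x) = 139.5916
(137.97849 − 139.94151)·x = 139.5916 − 139.94151
x = -0.34991 / -1.96302 = 0.17825 → 17.825% Gx-138, 82.175% Gx-140.

82.175%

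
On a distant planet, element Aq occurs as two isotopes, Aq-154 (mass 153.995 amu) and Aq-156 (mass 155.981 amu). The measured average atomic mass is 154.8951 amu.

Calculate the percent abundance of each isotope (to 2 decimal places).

Aq-154: 54.68%, Aq-156: 45.32%

Let x be the fractional abundance of Aq-154; then Aq-156 has abundance 1 − x.
153.995·x + 155.981·(1 − x) = 154.8951
(153.995 − 155.981)·x = 154.8951 − 155.981
x = -1.0859 / -1.986 = 0.54678 → 54.68% Aq-154, 45.32% Aq-156.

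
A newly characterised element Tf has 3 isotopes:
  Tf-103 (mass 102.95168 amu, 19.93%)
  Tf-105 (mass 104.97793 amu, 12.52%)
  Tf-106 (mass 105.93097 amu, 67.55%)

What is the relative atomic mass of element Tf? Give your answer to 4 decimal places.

The abundance-weighted mean is 0.1993 × 102.95168 + 0.1252 × 104.97793 + 0.6755 × 105.93097
= 20.518270 + 13.143237 + 71.556370 = 105.217877 amu

105.2179 amu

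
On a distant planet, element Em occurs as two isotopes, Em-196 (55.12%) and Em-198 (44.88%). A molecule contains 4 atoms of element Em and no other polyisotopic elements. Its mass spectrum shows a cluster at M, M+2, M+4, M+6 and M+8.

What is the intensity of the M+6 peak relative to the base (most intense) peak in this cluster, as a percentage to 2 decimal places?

Term probabilities: M 0.0923, M+2 0.3006, M+4 0.3672, M+6 0.1993, M+8 0.0406. Base peak = M+4.
P(M+4) = C(4,2) × 0.5512^2 × 0.4488^2 = 6 × 0.30382144 × 0.20142144 = 0.367177 (base)
P(M+6) = C(4,3) × 0.5512^1 × 0.4488^3 = 4 × 0.5512 × 0.09039794 = 0.199309
Relative intensity = 0.199309 / 0.367177 × 100 = 54.28

54.28%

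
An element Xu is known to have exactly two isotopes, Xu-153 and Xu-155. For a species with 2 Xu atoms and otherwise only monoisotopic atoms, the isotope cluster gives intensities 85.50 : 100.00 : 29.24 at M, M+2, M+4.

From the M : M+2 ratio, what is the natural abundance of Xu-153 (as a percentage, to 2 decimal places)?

If p is the fraction of Xu that is Xu-153, then I(M+2)/I(M) = [C(2,1)·p^1·(1−p)] / p^2 = 2·(1−p)/p = 100.00/85.50 = 1.1696
(1−p)/p = 1.1696/2 = 0.5848  ⇒  p = 1/(1 + 0.5848) = 0.6310
Xu-153: 63.10%, Xu-155: 36.90%.

63.10%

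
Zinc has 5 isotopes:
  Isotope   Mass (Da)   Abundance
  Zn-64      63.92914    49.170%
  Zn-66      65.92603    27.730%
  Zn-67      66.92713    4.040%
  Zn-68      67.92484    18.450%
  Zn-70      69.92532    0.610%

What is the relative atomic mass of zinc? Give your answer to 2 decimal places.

Average mass = Σ (abundance × isotope mass) = 0.49170 × 63.92914 + 0.27730 × 65.92603 + 0.04040 × 66.92713 + 0.18450 × 67.92484 + 0.00610 × 69.92532
= 31.433958 + 18.281288 + 2.703856 + 12.532133 + 0.426544 = 65.377779 Da

65.38 Da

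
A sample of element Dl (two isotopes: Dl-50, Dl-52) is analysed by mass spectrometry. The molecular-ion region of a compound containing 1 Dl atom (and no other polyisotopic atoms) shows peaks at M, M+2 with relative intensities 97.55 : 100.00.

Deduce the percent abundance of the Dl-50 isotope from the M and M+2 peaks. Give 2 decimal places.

Let p = fractional abundance of Dl-50. I(M+2)/I(M) = [C(1,1)·p^0·(1−p)] / p^1 = 1·(1−p)/p = 100.00/97.55 = 1.0251
(1−p)/p = 1.0251/1 = 1.0251  ⇒  p = 1/(1 + 1.0251) = 0.4938
Dl-50: 49.38%, Dl-52: 50.62%.

49.38%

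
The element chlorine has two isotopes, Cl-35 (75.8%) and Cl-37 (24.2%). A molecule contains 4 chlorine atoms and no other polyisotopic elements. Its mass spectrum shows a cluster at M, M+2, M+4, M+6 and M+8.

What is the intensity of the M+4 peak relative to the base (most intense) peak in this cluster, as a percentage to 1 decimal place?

47.9%

Binomial terms of (0.758 + 0.242)^4: M 0.3301, M+2 0.4216, M+4 0.2019, M+6 0.0430, M+8 0.0034 → M+2 is the base peak.
P(M+2) = C(4,1) × 0.758^3 × 0.242^1 = 4 × 0.43551951 × 0.2420 = 0.421583 (base)
P(M+4) = C(4,2) × 0.758^2 × 0.242^2 = 6 × 0.574564 × 0.058564 = 0.201893
Relative intensity = 0.201893 / 0.421583 × 100 = 47.9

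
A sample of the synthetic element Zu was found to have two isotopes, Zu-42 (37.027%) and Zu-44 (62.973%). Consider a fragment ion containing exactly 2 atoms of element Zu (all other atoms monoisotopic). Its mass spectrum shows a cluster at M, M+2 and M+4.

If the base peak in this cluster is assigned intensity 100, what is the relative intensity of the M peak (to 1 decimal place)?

Term probabilities: M 0.1371, M+2 0.4663, M+4 0.3966. Base peak = M+2.
P(M+2) = C(2,1) × 0.37027^1 × 0.62973^1 = 2 × 0.37027 × 0.62973 = 0.466340 (base)
P(M) = C(2,0) × 0.37027^2 × 0.62973^0 = 1 × 0.13709987 × 1.0000 = 0.137100
Relative intensity = 0.137100 / 0.466340 × 100 = 29.4

29.4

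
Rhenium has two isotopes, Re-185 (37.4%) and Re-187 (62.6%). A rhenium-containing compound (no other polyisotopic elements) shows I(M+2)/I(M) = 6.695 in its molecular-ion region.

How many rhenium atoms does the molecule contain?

For n independent Re atoms, I(M+2)/I(M) = n · (abundance Re-187) / (abundance Re-185) = n · 0.626/0.374.
n = 6.695 × 0.374/0.626 = 4.00 ≈ 4

4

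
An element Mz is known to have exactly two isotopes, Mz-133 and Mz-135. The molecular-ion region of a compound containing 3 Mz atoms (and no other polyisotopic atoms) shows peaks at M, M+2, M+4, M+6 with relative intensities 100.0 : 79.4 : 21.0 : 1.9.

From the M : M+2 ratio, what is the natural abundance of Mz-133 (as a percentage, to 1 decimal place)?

79.1%

Let p = fractional abundance of Mz-133. I(M+2)/I(M) = [C(3,1)·p^2·(1−p)] / p^3 = 3·(1−p)/p = 79.4/100.0 = 0.7940
(1−p)/p = 0.7940/3 = 0.2647  ⇒  p = 1/(1 + 0.2647) = 0.7907
Mz-133: 79.1%, Mz-135: 20.9%.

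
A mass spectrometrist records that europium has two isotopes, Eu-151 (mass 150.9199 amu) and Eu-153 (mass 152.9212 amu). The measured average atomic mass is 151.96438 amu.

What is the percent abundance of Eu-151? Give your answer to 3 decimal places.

47.810%

With x = fraction of Eu-151 (so Eu-153 is 1 − x):
150.9199·x + 152.9212·(1 − x) = 151.96438
(150.9199 − 152.9212)·x = 151.96438 − 152.9212
x = -0.95682 / -2.0013 = 0.47810 → 47.810% Eu-151, 52.190% Eu-153.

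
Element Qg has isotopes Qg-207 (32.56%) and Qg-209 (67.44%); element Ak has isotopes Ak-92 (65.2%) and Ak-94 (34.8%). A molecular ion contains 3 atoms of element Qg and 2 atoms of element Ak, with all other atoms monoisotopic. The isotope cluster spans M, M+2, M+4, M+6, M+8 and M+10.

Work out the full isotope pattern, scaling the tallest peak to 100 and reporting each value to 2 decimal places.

4.10 : 29.85 : 81.12 : 100.00 : 53.91 : 10.38

Element Qg pattern (n=3): 0.0345186 : 0.21449028 : 0.44426364 : 0.30672748
Element Ak pattern (n=2): 0.425104 : 0.453792 : 0.121104
Convolve the two distributions (both contribute in 2-u steps):
  M: 0.0345186×0.425104 = 0.014674
  M+2: 0.0345186×0.453792 + 0.21449028×0.425104 = 0.106845
  M+4: 0.0345186×0.121104 + 0.21449028×0.453792 + 0.44426364×0.425104 = 0.290373
  M+6: 0.21449028×0.121104 + 0.44426364×0.453792 + 0.30672748×0.425104 = 0.357970
  M+8: 0.44426364×0.121104 + 0.30672748×0.453792 = 0.192993
  M+10: 0.30672748×0.121104 = 0.037146
Scale to base peak (0.357970) = 100: 4.10 : 29.85 : 81.12 : 100.00 : 53.91 : 10.38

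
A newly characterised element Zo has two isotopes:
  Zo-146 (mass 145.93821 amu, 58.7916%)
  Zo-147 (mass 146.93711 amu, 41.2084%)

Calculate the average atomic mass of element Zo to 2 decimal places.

The abundance-weighted mean is 0.587916 × 145.93821 + 0.412084 × 146.93711
= 85.799409 + 60.550432 = 146.349841 amu

146.35 amu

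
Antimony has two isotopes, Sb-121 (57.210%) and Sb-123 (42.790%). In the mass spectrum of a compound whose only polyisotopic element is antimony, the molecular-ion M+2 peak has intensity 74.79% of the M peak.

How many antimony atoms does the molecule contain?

1

For n independent Sb atoms, I(M+2)/I(M) = n · (abundance Sb-123) / (abundance Sb-121) = n · 0.42790/0.57210.
n = 0.7479 × 0.57210/0.42790 = 1.00 ≈ 1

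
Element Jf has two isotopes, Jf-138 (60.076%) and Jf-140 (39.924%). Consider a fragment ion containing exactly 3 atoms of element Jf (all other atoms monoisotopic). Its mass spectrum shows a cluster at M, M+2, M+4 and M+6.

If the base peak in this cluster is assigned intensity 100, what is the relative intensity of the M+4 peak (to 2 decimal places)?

(0.60076 + 0.39924)^3 gives M 0.2168, M+2 0.4323, M+4 0.2873, M+6 0.0636; the largest is M+2.
P(M+2) = C(3,1) × 0.60076^2 × 0.39924^1 = 3 × 0.36091258 × 0.39924 = 0.432272 (base)
P(M+4) = C(3,2) × 0.60076^1 × 0.39924^2 = 3 × 0.60076 × 0.15939258 = 0.287270
Relative intensity = 0.287270 / 0.432272 × 100 = 66.46

66.46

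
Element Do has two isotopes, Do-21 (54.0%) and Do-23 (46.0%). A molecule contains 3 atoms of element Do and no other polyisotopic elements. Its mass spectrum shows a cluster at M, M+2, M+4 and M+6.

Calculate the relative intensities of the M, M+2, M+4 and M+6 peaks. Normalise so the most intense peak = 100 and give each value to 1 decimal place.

The 3 Do atoms are independent, so intensities follow the terms of (0.540 + 0.460)^3.
P(M) = 0.540^3 = 0.157464
P(M+2) = 3 × 0.540^2 × 0.460^1 = 0.402408
P(M+4) = 3 × 0.540^1 × 0.460^2 = 0.342792
P(M+6) = 0.460^3 = 0.097336
The M+2 peak is largest (0.402408); scaling to 100 gives 39.1 : 100.0 : 85.2 : 24.2.

39.1 : 100.0 : 85.2 : 24.2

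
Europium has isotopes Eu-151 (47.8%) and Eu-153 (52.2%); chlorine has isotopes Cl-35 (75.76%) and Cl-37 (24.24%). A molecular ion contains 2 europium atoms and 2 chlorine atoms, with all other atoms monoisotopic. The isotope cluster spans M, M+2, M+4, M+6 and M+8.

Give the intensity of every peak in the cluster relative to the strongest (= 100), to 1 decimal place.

Europium pattern (n=2): 0.228484 : 0.499032 : 0.272484
Chlorine pattern (n=2): 0.57395776 : 0.36728448 : 0.05875776
Convolve the two distributions (both contribute in 2-u steps):
  M: 0.228484×0.57395776 = 0.131140
  M+2: 0.228484×0.36728448 + 0.499032×0.57395776 = 0.370342
  M+4: 0.228484×0.05875776 + 0.499032×0.36728448 + 0.272484×0.57395776 = 0.353106
  M+6: 0.499032×0.05875776 + 0.272484×0.36728448 = 0.129401
  M+8: 0.272484×0.05875776 = 0.016011
Scale to base peak (0.370342) = 100: 35.4 : 100.0 : 95.3 : 34.9 : 4.3

35.4 : 100.0 : 95.3 : 34.9 : 4.3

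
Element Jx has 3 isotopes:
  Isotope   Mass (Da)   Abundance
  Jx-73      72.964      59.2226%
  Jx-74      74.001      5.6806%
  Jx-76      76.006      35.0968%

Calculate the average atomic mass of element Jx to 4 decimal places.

74.0906 Da

Weight each isotope mass by its fractional abundance: 0.592226 × 72.964 + 0.056806 × 74.001 + 0.350968 × 76.006
= 43.21118 + 4.20370 + 26.67567 = 74.09055 Da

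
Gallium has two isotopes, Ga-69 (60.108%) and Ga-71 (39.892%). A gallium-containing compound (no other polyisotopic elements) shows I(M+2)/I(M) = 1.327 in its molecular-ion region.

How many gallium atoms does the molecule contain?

With n Ga atoms, P(M+2)/P(M) = C(n,1)·p^(n−1)q / p^n = n·q/p = n · 0.39892/0.60108.
n = 1.327 × 0.60108/0.39892 = 2.00 ≈ 2

2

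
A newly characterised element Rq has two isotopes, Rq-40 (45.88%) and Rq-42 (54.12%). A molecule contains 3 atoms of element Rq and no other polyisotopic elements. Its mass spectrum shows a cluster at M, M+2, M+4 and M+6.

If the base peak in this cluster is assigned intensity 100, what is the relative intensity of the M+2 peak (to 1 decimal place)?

84.8

Term probabilities: M 0.0966, M+2 0.3418, M+4 0.4031, M+6 0.1585. Base peak = M+4.
P(M+4) = C(3,2) × 0.4588^1 × 0.5412^2 = 3 × 0.4588 × 0.29289744 = 0.403144 (base)
P(M+2) = C(3,1) × 0.4588^2 × 0.5412^1 = 3 × 0.21049744 × 0.5412 = 0.341764
Relative intensity = 0.341764 / 0.403144 × 100 = 84.8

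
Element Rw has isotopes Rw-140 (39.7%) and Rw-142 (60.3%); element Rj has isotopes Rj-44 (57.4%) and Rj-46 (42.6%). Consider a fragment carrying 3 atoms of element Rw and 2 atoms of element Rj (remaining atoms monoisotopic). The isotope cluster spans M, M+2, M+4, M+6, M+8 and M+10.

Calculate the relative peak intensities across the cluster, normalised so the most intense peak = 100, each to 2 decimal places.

Element Rw pattern (n=3): 0.06257077 : 0.28511468 : 0.43305832 : 0.21925623
Element Rj pattern (n=2): 0.329476 : 0.489048 : 0.181476
Convolve the two distributions (both contribute in 2-u steps):
  M: 0.06257077×0.329476 = 0.020616
  M+2: 0.06257077×0.489048 + 0.28511468×0.329476 = 0.124539
  M+4: 0.06257077×0.181476 + 0.28511468×0.489048 + 0.43305832×0.329476 = 0.293472
  M+6: 0.28511468×0.181476 + 0.43305832×0.489048 + 0.21925623×0.329476 = 0.335767
  M+8: 0.43305832×0.181476 + 0.21925623×0.489048 = 0.185817
  M+10: 0.21925623×0.181476 = 0.039790
Scale to base peak (0.335767) = 100: 6.14 : 37.09 : 87.40 : 100.00 : 55.34 : 11.85

6.14 : 37.09 : 87.40 : 100.00 : 55.34 : 11.85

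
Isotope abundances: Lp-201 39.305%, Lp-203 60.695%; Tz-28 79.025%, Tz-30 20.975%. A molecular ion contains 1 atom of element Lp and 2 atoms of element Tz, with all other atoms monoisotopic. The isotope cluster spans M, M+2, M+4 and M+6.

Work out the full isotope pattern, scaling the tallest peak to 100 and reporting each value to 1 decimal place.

48.2 : 100.0 : 42.9 : 5.2

Element Lp pattern (n=1): 0.39305 : 0.60695
Element Tz pattern (n=2): 0.62449506 : 0.33150988 : 0.04399506
Convolve the two distributions (both contribute in 2-u steps):
  M: 0.39305×0.62449506 = 0.245458
  M+2: 0.39305×0.33150988 + 0.60695×0.62449506 = 0.509337
  M+4: 0.39305×0.04399506 + 0.60695×0.33150988 = 0.218502
  M+6: 0.60695×0.04399506 = 0.026703
Scale to base peak (0.509337) = 100: 48.2 : 100.0 : 42.9 : 5.2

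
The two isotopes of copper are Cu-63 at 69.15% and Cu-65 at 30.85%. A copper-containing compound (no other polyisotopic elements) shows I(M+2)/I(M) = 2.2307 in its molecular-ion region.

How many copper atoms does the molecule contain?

The M+2/M ratio from n Cu atoms is n · q/p = n · 0.3085/0.6915.
n = 2.2307 × 0.6915/0.3085 = 5.00 ≈ 5

5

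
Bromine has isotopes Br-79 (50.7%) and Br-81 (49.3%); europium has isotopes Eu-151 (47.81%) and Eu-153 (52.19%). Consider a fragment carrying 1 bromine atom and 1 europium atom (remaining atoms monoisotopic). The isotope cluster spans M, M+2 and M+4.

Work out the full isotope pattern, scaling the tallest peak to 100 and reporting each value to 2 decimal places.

Bromine pattern (n=1): 0.5070 : 0.4930
Europium pattern (n=1): 0.4781 : 0.5219
Convolve the two distributions (both contribute in 2-u steps):
  M: 0.5070×0.4781 = 0.242397
  M+2: 0.5070×0.5219 + 0.4930×0.4781 = 0.500307
  M+4: 0.4930×0.5219 = 0.257297
Scale to base peak (0.500307) = 100: 48.45 : 100.00 : 51.43

48.45 : 100.00 : 51.43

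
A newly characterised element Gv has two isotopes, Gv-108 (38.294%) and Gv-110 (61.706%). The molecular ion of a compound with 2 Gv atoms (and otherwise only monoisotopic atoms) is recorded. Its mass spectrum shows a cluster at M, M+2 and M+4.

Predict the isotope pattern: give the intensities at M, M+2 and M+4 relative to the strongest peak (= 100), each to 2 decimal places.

Each Gv atom is independently Gv-108 (p = 0.38294) or Gv-110 (q = 0.61706); the cluster is the binomial expansion (p + q)^2.
P(M) = 0.38294^2 = 0.146643
P(M+2) = 2 × 0.38294^1 × 0.61706^1 = 0.472594
P(M+4) = 0.61706^2 = 0.380763
The M+2 peak is largest (0.472594); scaling to 100 gives 31.03 : 100.00 : 80.57.

31.03 : 100.00 : 80.57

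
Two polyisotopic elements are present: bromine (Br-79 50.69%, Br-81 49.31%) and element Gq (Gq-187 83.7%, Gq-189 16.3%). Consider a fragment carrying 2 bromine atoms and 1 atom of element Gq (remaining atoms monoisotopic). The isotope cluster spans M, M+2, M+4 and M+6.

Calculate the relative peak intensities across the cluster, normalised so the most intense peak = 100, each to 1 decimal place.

46.7 : 100.0 : 61.9 : 8.6

Bromine pattern (n=2): 0.25694761 : 0.49990478 : 0.24314761
Element Gq pattern (n=1): 0.8370 : 0.1630
Convolve the two distributions (both contribute in 2-u steps):
  M: 0.25694761×0.8370 = 0.215065
  M+2: 0.25694761×0.1630 + 0.49990478×0.8370 = 0.460303
  M+4: 0.49990478×0.1630 + 0.24314761×0.8370 = 0.284999
  M+6: 0.24314761×0.1630 = 0.039633
Scale to base peak (0.460303) = 100: 46.7 : 100.0 : 61.9 : 8.6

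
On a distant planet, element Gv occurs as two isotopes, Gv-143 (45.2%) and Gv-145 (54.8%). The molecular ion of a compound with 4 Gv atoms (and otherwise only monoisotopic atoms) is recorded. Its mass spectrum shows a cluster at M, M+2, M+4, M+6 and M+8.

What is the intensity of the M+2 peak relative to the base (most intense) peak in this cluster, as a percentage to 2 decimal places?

Binomial terms of (0.452 + 0.548)^4: M 0.0417, M+2 0.2024, M+4 0.3681, M+6 0.2975, M+8 0.0902 → M+4 is the base peak.
P(M+4) = C(4,2) × 0.452^2 × 0.548^2 = 6 × 0.204304 × 0.300304 = 0.368120 (base)
P(M+2) = C(4,1) × 0.452^3 × 0.548^1 = 4 × 0.09234541 × 0.5480 = 0.202421
Relative intensity = 0.202421 / 0.368120 × 100 = 54.99

54.99%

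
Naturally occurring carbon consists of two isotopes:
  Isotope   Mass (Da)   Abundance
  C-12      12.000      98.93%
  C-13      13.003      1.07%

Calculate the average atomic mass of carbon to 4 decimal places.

12.0107 Da

Weight each isotope mass by its fractional abundance: 0.9893 × 12.000 + 0.0107 × 13.003
= 11.87160 + 0.13913 = 12.01073 Da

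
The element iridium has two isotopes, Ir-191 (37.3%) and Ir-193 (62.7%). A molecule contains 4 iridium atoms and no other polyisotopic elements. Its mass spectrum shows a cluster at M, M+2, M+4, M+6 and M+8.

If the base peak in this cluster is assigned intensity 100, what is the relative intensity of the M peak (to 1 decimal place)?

5.3

(0.373 + 0.627)^4 gives M 0.0194, M+2 0.1302, M+4 0.3282, M+6 0.3678, M+8 0.1546; the largest is M+6.
P(M+6) = C(4,3) × 0.373^1 × 0.627^3 = 4 × 0.3730 × 0.24649188 = 0.367766 (base)
P(M) = C(4,0) × 0.373^4 × 0.627^0 = 1 × 0.01935688 × 1.0000 = 0.019357
Relative intensity = 0.019357 / 0.367766 × 100 = 5.3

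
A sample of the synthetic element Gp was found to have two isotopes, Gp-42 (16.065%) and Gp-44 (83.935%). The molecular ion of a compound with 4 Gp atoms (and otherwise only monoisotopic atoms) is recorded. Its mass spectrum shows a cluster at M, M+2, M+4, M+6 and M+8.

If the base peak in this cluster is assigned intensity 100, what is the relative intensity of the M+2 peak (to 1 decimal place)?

2.8

Binomial terms of (0.16065 + 0.83935)^4: M 0.0007, M+2 0.0139, M+4 0.1091, M+6 0.3800, M+8 0.4963 → M+8 is the base peak.
P(M+8) = C(4,4) × 0.16065^0 × 0.83935^4 = 1 × 1.0000 × 0.49633212 = 0.496332 (base)
P(M+2) = C(4,1) × 0.16065^3 × 0.83935^1 = 4 × 0.00414612 × 0.83935 = 0.013920
Relative intensity = 0.013920 / 0.496332 × 100 = 2.8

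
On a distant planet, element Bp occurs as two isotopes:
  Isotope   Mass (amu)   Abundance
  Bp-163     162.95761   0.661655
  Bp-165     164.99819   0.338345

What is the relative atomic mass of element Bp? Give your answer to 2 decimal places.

163.65 amu

Ar = Σ fᵢ·mᵢ = 0.661655 × 162.95761 + 0.338345 × 164.99819
= 107.821717 + 55.826313 = 163.648030 amu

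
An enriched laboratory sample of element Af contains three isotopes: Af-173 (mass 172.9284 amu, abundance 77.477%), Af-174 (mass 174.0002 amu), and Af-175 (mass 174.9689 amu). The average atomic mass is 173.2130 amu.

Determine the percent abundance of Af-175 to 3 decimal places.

The remaining 22.523% is split between Af-174 (fraction x) and Af-175 (fraction 0.22523 − x).
Substituting: 174.0002x + 174.9689(0.22523 − x) = 39.233263532
(174.0002 − 174.9689)x = -0.174981815  ⇒  x = 0.18064, y = 0.04459
Af-174: 18.064%, Af-175: 4.459%.

4.459%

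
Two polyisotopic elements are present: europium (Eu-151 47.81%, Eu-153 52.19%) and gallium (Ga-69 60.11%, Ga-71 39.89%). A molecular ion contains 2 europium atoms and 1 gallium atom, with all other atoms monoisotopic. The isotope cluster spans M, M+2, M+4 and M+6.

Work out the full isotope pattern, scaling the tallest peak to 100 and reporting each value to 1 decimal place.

Europium pattern (n=2): 0.22857961 : 0.49904078 : 0.27237961
Gallium pattern (n=1): 0.6011 : 0.3989
Convolve the two distributions (both contribute in 2-u steps):
  M: 0.22857961×0.6011 = 0.137399
  M+2: 0.22857961×0.3989 + 0.49904078×0.6011 = 0.391154
  M+4: 0.49904078×0.3989 + 0.27237961×0.6011 = 0.362795
  M+6: 0.27237961×0.3989 = 0.108652
Scale to base peak (0.391154) = 100: 35.1 : 100.0 : 92.7 : 27.8

35.1 : 100.0 : 92.7 : 27.8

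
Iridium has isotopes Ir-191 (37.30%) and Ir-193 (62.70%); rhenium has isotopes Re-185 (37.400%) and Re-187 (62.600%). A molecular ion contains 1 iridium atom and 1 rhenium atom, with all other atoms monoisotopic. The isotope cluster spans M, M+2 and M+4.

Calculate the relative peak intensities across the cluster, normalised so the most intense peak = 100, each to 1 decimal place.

Iridium pattern (n=1): 0.3730 : 0.6270
Rhenium pattern (n=1): 0.3740 : 0.6260
Convolve the two distributions (both contribute in 2-u steps):
  M: 0.3730×0.3740 = 0.139502
  M+2: 0.3730×0.6260 + 0.6270×0.3740 = 0.467996
  M+4: 0.6270×0.6260 = 0.392502
Scale to base peak (0.467996) = 100: 29.8 : 100.0 : 83.9

29.8 : 100.0 : 83.9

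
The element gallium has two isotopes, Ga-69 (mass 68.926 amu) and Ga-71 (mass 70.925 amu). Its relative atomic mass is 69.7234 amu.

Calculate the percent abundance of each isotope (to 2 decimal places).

Ga-69: 60.11%, Ga-71: 39.89%

With x = fraction of Ga-69 (so Ga-71 is 1 − x):
68.926·x + 70.925·(1 − x) = 69.7234
(68.926 − 70.925)·x = 69.7234 − 70.925
x = -1.2016 / -1.999 = 0.60110 → 60.11% Ga-69, 39.89% Ga-71.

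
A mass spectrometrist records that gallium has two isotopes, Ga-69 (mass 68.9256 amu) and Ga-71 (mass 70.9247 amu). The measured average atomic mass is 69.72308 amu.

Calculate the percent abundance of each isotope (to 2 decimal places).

Ga-69: 60.11%, Ga-71: 39.89%

Writing the weighted mean with unknown fraction x of Ga-69:
68.9256·x + 70.9247·(1 − x) = 69.72308
(68.9256 − 70.9247)·x = 69.72308 − 70.9247
x = -1.20162 / -1.9991 = 0.60108 → 60.11% Ga-69, 39.89% Ga-71.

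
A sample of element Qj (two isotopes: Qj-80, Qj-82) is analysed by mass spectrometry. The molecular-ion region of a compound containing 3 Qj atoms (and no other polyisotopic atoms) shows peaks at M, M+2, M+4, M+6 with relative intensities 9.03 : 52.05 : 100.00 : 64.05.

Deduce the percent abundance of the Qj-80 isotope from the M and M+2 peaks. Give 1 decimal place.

If p is the fraction of Qj that is Qj-80, then I(M+2)/I(M) = [C(3,1)·p^2·(1−p)] / p^3 = 3·(1−p)/p = 52.05/9.03 = 5.7641
(1−p)/p = 5.7641/3 = 1.9214  ⇒  p = 1/(1 + 1.9214) = 0.3423
Qj-80: 34.2%, Qj-82: 65.8%.

34.2%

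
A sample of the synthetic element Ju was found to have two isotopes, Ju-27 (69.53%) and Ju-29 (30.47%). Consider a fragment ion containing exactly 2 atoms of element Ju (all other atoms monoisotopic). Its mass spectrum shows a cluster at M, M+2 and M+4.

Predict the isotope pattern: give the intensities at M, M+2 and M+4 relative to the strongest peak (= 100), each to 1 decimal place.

100.0 : 87.6 : 19.2

The 2 Ju atoms are independent, so intensities follow the terms of (0.6953 + 0.3047)^2.
P(M) = 0.6953^2 = 0.483442
P(M+2) = 2 × 0.6953^1 × 0.3047^1 = 0.423716
P(M+4) = 0.3047^2 = 0.092842
The M peak is largest (0.483442); scaling to 100 gives 100.0 : 87.6 : 19.2.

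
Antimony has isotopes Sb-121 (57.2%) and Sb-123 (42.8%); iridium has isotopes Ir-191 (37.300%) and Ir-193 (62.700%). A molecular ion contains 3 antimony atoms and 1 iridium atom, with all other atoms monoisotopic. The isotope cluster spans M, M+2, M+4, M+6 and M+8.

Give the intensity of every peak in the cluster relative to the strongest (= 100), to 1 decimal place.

18.3 : 72.0 : 100.0 : 59.5 : 12.9

Antimony pattern (n=3): 0.18714925 : 0.42010426 : 0.31434374 : 0.07840275
Iridium pattern (n=1): 0.3730 : 0.6270
Convolve the two distributions (both contribute in 2-u steps):
  M: 0.18714925×0.3730 = 0.069807
  M+2: 0.18714925×0.6270 + 0.42010426×0.3730 = 0.274041
  M+4: 0.42010426×0.6270 + 0.31434374×0.3730 = 0.380656
  M+6: 0.31434374×0.6270 + 0.07840275×0.3730 = 0.226338
  M+8: 0.07840275×0.6270 = 0.049159
Scale to base peak (0.380656) = 100: 18.3 : 72.0 : 100.0 : 59.5 : 12.9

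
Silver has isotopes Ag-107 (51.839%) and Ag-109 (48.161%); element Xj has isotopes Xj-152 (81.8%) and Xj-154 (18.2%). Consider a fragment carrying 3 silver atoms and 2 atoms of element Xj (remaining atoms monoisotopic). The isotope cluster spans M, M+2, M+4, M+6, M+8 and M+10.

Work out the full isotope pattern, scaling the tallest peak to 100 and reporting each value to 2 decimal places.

Silver pattern (n=3): 0.13930601 : 0.38826655 : 0.36071887 : 0.11170857
Element Xj pattern (n=2): 0.669124 : 0.297752 : 0.033124
Convolve the two distributions (both contribute in 2-u steps):
  M: 0.13930601×0.669124 = 0.093213
  M+2: 0.13930601×0.297752 + 0.38826655×0.669124 = 0.301277
  M+4: 0.13930601×0.033124 + 0.38826655×0.297752 + 0.36071887×0.669124 = 0.361587
  M+6: 0.38826655×0.033124 + 0.36071887×0.297752 + 0.11170857×0.669124 = 0.195013
  M+8: 0.36071887×0.033124 + 0.11170857×0.297752 = 0.045210
  M+10: 0.11170857×0.033124 = 0.003700
Scale to base peak (0.361587) = 100: 25.78 : 83.32 : 100.00 : 53.93 : 12.50 : 1.02

25.78 : 83.32 : 100.00 : 53.93 : 12.50 : 1.02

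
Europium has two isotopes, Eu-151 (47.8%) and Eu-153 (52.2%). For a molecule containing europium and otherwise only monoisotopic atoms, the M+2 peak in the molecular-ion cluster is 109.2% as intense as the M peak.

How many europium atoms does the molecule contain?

The M+2/M ratio from n Eu atoms is n · q/p = n · 0.522/0.478.
n = 1.092 × 0.478/0.522 = 1.00 ≈ 1

1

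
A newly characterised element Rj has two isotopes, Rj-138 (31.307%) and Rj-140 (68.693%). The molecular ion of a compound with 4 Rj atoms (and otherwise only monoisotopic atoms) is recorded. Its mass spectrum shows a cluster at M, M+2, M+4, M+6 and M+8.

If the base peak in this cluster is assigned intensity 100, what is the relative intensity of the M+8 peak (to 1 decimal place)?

54.9

Term probabilities: M 0.0096, M+2 0.0843, M+4 0.2775, M+6 0.4059, M+8 0.2227. Base peak = M+6.
P(M+6) = C(4,3) × 0.31307^1 × 0.68693^3 = 4 × 0.31307 × 0.3241436 = 0.405919 (base)
P(M+8) = C(4,4) × 0.31307^0 × 0.68693^4 = 1 × 1.0000 × 0.22266396 = 0.222664
Relative intensity = 0.222664 / 0.405919 × 100 = 54.9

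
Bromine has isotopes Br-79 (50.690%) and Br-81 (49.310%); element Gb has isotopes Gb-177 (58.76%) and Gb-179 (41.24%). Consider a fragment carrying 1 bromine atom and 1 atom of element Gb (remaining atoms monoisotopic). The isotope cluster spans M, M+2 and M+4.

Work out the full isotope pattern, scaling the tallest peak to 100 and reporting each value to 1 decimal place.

Bromine pattern (n=1): 0.5069 : 0.4931
Element Gb pattern (n=1): 0.5876 : 0.4124
Convolve the two distributions (both contribute in 2-u steps):
  M: 0.5069×0.5876 = 0.297854
  M+2: 0.5069×0.4124 + 0.4931×0.5876 = 0.498791
  M+4: 0.4931×0.4124 = 0.203354
Scale to base peak (0.498791) = 100: 59.7 : 100.0 : 40.8

59.7 : 100.0 : 40.8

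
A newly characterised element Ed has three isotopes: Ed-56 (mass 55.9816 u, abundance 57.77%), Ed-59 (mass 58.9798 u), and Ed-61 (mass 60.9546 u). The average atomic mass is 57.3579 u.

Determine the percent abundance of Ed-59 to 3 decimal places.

Let x and y be the fractions of Ed-59 and Ed-61. Then x + y = 1 − 0.5777 = 0.4223 and 58.9798x + 60.9546y = 57.3579 − 0.5777×55.9816 = 25.01732968.
Substituting: 58.9798x + 60.9546(0.4223 − x) = 25.01732968
(58.9798 − 60.9546)x = -0.7237979  ⇒  x = 0.36652, y = 0.05578
Ed-59: 36.652%, Ed-61: 5.578%.

36.652%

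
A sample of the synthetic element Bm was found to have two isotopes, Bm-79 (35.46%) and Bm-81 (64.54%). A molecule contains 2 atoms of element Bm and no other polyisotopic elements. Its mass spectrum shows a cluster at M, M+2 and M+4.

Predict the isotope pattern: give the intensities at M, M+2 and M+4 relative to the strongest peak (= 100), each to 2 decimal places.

Expanding (0.3546 + 0.6454)^2:
P(M) = 0.3546^2 = 0.125741
P(M+2) = 2 × 0.3546^1 × 0.6454^1 = 0.457718
P(M+4) = 0.6454^2 = 0.416541
The M+2 peak is largest (0.457718); scaling to 100 gives 27.47 : 100.00 : 91.00.

27.47 : 100.00 : 91.00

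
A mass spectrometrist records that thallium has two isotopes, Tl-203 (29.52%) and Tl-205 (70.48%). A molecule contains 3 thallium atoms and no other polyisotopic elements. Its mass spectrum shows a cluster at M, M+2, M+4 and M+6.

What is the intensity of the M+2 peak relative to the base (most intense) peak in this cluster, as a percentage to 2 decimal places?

Binomial terms of (0.2952 + 0.7048)^3: M 0.0257, M+2 0.1843, M+4 0.4399, M+6 0.3501 → M+4 is the base peak.
P(M+4) = C(3,2) × 0.2952^1 × 0.7048^2 = 3 × 0.2952 × 0.49674304 = 0.439916 (base)
P(M+2) = C(3,1) × 0.2952^2 × 0.7048^1 = 3 × 0.08714304 × 0.7048 = 0.184255
Relative intensity = 0.184255 / 0.439916 × 100 = 41.88

41.88%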